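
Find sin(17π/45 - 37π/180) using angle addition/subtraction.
sin(17π/45 - 37π/180) = sin 17π/45 cos 37π/180 - cos 17π/45 sin 37π/180 = 0.515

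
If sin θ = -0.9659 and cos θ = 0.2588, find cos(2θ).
cos(2θ) = cos²θ - sin²θ = -0.866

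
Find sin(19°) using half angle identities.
sin(19°) = √((1 - cos 38°)/2) = 0.3256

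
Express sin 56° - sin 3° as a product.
sin 56° - sin 3° = 2 cos(29.5°) sin(26.5°)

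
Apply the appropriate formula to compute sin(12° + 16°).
sin(12° + 16°) = sin 12° cos 16° + cos 12° sin 16° = 0.4695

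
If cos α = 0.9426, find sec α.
sec α = 1/cos α = 1.061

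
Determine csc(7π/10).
csc(7π/10) = 1.236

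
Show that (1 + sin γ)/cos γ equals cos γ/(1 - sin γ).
LHS = (1 + sin γ)(1 - sin γ) / (cos γ(1 - sin γ)) = (1 - sin²γ) / (cos γ(1 - sin γ)) = cos²γ / (cos γ(1 - sin γ)) = cos γ/(1 - sin γ) = RHS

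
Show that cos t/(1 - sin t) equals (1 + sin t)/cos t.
RHS = (1 + sin t)(1 - sin t) / (cos t(1 - sin t)) = (1 - sin²t) / (cos t(1 - sin t)) = cos²t / (cos t(1 - sin t)) = cos t/(1 - sin t) = LHS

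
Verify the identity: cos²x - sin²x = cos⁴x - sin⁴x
RHS = (cos²x - sin²x)(cos²x + sin²x) = (cos²x - sin²x) · 1 = cos²x - sin²x = LHS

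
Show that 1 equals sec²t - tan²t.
RHS = 1/cos²t - sin²t/cos²t = (1 - sin²t)/cos²t = cos²t/cos²t = 1 = LHS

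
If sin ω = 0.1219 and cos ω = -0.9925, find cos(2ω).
cos(2ω) = cos²ω - sin²ω = 0.9702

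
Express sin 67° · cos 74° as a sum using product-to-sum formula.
sin 67° cos 74° = (1/2)[sin(67°+74°) + sin(67°-74°)]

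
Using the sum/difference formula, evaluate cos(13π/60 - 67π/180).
cos(13π/60 - 67π/180) = cos 13π/60 cos 67π/180 + sin 13π/60 sin 67π/180 = 0.8829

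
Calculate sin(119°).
sin(119°) = 0.8746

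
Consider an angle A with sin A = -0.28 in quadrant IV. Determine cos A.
cos A = √(1 - sin²A) = 0.96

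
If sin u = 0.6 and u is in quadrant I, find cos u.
cos u = 0.8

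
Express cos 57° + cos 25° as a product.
cos 57° + cos 25° = 2 cos(41°) cos(16°)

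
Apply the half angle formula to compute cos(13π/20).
cos(13π/20) = -√((1 + cos 13π/10)/2) = -0.454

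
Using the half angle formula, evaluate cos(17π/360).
cos(17π/360) = √((1 + cos 17π/180)/2) = 0.989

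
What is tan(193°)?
tan(193°) = 0.2309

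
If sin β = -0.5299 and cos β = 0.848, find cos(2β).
cos(2β) = cos²β - sin²β = 0.4383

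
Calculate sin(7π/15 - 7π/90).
sin(7π/15 - 7π/90) = sin 7π/15 cos 7π/90 - cos 7π/15 sin 7π/90 = 0.9397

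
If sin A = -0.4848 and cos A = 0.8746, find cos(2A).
cos(2A) = cos²A - sin²A = 0.5299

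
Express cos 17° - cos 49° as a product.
cos 17° - cos 49° = -2 sin(33°) sin(-16°)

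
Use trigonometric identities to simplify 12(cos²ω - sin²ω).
12(cos²ω - sin²ω) = 12(cos(2ω)) (using Double angle)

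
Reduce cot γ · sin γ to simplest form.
cot γ · sin γ = cos γ (using Quotient identity)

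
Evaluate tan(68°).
tan(68°) = 2.475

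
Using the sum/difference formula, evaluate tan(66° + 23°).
tan(66° + 23°) = (tan 66° + tan 23°)/(1 - tan 66° tan 23°) = 57.29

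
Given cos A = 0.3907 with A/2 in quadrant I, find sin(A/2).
sin(A/2) = ±√((1 - cos A)/2); positive since A/2 ∈ QI, so sin(A/2) = 0.552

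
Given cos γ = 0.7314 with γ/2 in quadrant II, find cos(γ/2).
cos(γ/2) = ±√((1 + cos γ)/2); negative since γ/2 ∈ QII, so cos(γ/2) = -0.9304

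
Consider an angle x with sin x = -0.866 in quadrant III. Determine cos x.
cos x = ±√(1 - sin²x) = -0.5 (negative in QIII)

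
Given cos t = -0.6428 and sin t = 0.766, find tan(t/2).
tan(t/2) = sin t / (1 + cos t) = 2.144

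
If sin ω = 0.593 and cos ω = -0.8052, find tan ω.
tan ω = sin ω / cos ω = -0.7365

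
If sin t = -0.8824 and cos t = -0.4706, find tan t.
tan t = sin t / cos t = 1.875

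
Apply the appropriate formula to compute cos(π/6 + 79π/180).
cos(π/6 + 79π/180) = cos π/6 cos 79π/180 - sin π/6 sin 79π/180 = -0.3256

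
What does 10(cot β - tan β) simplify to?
10(cot β - tan β) = 10(2 cot(2β)) (using Double angle)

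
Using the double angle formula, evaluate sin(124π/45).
sin(124π/45) = 2 sin 62π/45 cos 62π/45 = 0.6947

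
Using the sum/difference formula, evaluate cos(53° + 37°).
cos(53° + 37°) = cos 53° cos 37° - sin 53° sin 37° = 0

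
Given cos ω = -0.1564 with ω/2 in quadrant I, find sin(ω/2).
sin(ω/2) = ±√((1 - cos ω)/2); positive since ω/2 ∈ QI, so sin(ω/2) = 0.7604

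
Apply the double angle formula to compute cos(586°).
cos(586°) = 2cos²293° - 1 = -0.6947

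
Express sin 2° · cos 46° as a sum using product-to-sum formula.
sin 2° cos 46° = (1/2)[sin(2°+46°) + sin(2°-46°)]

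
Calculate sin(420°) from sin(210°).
sin(420°) = 2 sin 210° cos 210° = √3/2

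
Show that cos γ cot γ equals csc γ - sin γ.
RHS = 1/sin γ - sin γ = (1 - sin²γ)/sin γ = cos²γ/sin γ = cos γ · (cos γ/sin γ) = cos γ cot γ = LHS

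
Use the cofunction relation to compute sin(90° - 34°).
sin(90° - 34°) = cos(34°) = 0.829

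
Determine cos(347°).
cos(347°) = 0.9744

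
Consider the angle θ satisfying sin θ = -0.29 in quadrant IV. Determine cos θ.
cos θ = √(1 - sin²θ) = 0.957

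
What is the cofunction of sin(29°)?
sin(29°) = cos(90° - 29°) = cos(61°)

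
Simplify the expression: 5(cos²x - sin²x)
5(cos²x - sin²x) = 5(cos(2x)) (using Double angle)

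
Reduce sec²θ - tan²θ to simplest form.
sec²θ - tan²θ = 1 (using Pythagorean identity)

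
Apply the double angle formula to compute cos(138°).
cos(138°) = 1 - 2sin²69° = -0.7431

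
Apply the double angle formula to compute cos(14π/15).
cos(14π/15) = cos²7π/15 - sin²7π/15 = -0.9781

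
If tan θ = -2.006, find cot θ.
cot θ = 1/tan θ = -0.4985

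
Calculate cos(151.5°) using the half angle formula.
cos(151.5°) = -√((1 + cos 303°)/2) = -0.8788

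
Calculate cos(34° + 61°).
cos(34° + 61°) = cos 34° cos 61° - sin 34° sin 61° = -0.08716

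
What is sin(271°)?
sin(271°) = -0.9998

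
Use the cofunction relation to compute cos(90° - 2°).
cos(90° - 2°) = sin(2°) = 0.0349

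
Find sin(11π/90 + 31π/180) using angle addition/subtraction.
sin(11π/90 + 31π/180) = sin 11π/90 cos 31π/180 + cos 11π/90 sin 31π/180 = 0.7986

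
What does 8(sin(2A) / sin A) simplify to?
8(sin(2A) / sin A) = 8(2 cos A) (using Double angle)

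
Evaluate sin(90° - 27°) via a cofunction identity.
sin(90° - 27°) = cos(27°) = 0.891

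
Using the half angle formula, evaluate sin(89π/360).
sin(89π/360) = √((1 - cos 89π/180)/2) = 0.7009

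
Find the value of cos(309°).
cos(309°) = 0.6293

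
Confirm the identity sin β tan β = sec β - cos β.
RHS = 1/cos β - cos β = (1 - cos²β)/cos β = sin²β/cos β = sin β · (sin β/cos β) = sin β tan β = LHS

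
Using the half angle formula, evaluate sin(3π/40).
sin(3π/40) = √((1 - cos 3π/20)/2) = 0.2334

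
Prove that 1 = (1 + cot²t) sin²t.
RHS = csc²t · sin²t = (1/sin²t) · sin²t = 1 = LHS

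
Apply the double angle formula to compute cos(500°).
cos(500°) = cos²250° - sin²250° = -0.766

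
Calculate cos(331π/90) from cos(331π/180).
cos(331π/90) = cos²331π/180 - sin²331π/180 = 0.5299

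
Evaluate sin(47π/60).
sin(47π/60) = 0.6293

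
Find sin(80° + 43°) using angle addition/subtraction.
sin(80° + 43°) = sin 80° cos 43° + cos 80° sin 43° = 0.8387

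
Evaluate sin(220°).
sin(220°) = -0.6428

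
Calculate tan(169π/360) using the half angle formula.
tan(169π/360) = sin 169π/180 / (1 + cos 169π/180) = 10.39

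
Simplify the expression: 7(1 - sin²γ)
7(1 - sin²γ) = 7(cos²γ) (using Pythagorean identity)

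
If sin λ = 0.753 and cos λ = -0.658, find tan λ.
tan λ = sin λ / cos λ = -1.144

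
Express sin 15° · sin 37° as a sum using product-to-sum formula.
sin 15° sin 37° = (1/2)[cos(15°-37°) - cos(15°+37°)]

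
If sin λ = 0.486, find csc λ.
csc λ = 1/sin λ = 2.058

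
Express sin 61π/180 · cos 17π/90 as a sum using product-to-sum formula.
sin 61π/180 cos 17π/90 = (1/2)[sin(61π/180+17π/90) + sin(61π/180-17π/90)]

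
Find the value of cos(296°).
cos(296°) = 0.4384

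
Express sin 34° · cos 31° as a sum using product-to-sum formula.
sin 34° cos 31° = (1/2)[sin(34°+31°) + sin(34°-31°)]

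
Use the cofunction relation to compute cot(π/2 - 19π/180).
cot(π/2 - 19π/180) = tan(19π/180) = 0.3443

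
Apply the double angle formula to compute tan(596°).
tan(596°) = 2 tan 298° / (1 - tan²298°) = 1.483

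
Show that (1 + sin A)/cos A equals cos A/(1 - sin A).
LHS = (1 + sin A)(1 - sin A) / (cos A(1 - sin A)) = (1 - sin²A) / (cos A(1 - sin A)) = cos²A / (cos A(1 - sin A)) = cos A/(1 - sin A) = RHS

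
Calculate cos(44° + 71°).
cos(44° + 71°) = cos 44° cos 71° - sin 44° sin 71° = -0.4226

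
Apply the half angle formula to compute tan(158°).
tan(158°) = sin 316° / (1 + cos 316°) = -0.404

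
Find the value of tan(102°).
tan(102°) = -4.705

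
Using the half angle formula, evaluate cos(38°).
cos(38°) = √((1 + cos 76°)/2) = 0.788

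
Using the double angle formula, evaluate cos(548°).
cos(548°) = cos²274° - sin²274° = -0.9903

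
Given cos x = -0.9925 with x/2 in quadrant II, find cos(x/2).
cos(x/2) = ±√((1 + cos x)/2); negative since x/2 ∈ QII, so cos(x/2) = -0.06124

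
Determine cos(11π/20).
cos(11π/20) = -0.1564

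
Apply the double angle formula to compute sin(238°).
sin(238°) = 2 sin 119° cos 119° = -0.848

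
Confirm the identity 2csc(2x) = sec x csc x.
LHS = 2/sin(2x) = 2/(2 sin x cos x) = 1/(sin x cos x) = (1/cos x)(1/sin x) = sec x csc x = RHS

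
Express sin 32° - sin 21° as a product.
sin 32° - sin 21° = 2 cos(26.5°) sin(5.5°)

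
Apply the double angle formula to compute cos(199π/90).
cos(199π/90) = cos²199π/180 - sin²199π/180 = 0.788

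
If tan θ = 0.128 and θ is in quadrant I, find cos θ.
cos θ = 0.9919 (using tan²θ + 1 = sec²θ)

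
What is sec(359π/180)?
sec(359π/180) = 1.0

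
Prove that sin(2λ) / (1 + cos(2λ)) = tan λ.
LHS = 2 sin λ cos λ / (2cos²λ) = sin λ/cos λ = tan λ = RHS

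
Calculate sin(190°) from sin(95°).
sin(190°) = 2 sin 95° cos 95° = -0.1736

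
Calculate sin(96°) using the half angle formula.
sin(96°) = √((1 - cos 192°)/2) = 0.9945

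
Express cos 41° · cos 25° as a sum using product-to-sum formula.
cos 41° cos 25° = (1/2)[cos(41°-25°) + cos(41°+25°)]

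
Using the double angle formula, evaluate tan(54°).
tan(54°) = 2 tan 27° / (1 - tan²27°) = 1.376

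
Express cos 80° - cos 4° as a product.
cos 80° - cos 4° = -2 sin(42°) sin(38°)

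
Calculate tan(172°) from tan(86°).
tan(172°) = 2 tan 86° / (1 - tan²86°) = -0.1405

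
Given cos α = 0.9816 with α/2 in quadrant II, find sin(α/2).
sin(α/2) = ±√((1 - cos α)/2); positive since α/2 ∈ QII, so sin(α/2) = 0.09592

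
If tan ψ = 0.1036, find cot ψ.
cot ψ = 1/tan ψ = 9.653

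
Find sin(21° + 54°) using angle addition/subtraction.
sin(21° + 54°) = sin 21° cos 54° + cos 21° sin 54° = (√6+√2)/4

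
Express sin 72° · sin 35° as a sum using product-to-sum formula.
sin 72° sin 35° = (1/2)[cos(72°-35°) - cos(72°+35°)]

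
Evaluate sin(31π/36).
sin(31π/36) = 0.4226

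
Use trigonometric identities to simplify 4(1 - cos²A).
4(1 - cos²A) = 4(sin²A) (using Pythagorean identity)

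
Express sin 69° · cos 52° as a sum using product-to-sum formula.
sin 69° cos 52° = (1/2)[sin(69°+52°) + sin(69°-52°)]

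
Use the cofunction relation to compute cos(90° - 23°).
cos(90° - 23°) = sin(23°) = 0.3907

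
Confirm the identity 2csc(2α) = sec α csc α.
LHS = 2/sin(2α) = 2/(2 sin α cos α) = 1/(sin α cos α) = (1/cos α)(1/sin α) = sec α csc α = RHS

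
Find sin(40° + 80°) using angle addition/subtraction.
sin(40° + 80°) = sin 40° cos 80° + cos 40° sin 80° = √3/2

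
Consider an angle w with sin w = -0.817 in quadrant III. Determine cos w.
cos w = ±√(1 - sin²w) = -0.5766 (negative in QIII)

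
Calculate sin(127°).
sin(127°) = 0.7986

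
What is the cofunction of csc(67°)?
csc(67°) = sec(90° - 67°) = sec(23°)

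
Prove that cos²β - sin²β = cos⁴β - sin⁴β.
RHS = (cos²β - sin²β)(cos²β + sin²β) = (cos²β - sin²β) · 1 = cos²β - sin²β = LHS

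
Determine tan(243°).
tan(243°) = 1.963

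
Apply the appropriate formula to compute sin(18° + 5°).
sin(18° + 5°) = sin 18° cos 5° + cos 18° sin 5° = 0.3907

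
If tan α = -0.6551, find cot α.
cot α = 1/tan α = -1.526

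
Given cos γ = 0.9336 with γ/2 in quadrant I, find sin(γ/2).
sin(γ/2) = ±√((1 - cos γ)/2); positive since γ/2 ∈ QI, so sin(γ/2) = 0.1822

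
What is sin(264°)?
sin(264°) = -0.9945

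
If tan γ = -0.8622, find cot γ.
cot γ = 1/tan γ = -1.16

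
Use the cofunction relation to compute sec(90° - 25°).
sec(90° - 25°) = csc(25°) = 2.366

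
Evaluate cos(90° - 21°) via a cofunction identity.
cos(90° - 21°) = sin(21°) = 0.3584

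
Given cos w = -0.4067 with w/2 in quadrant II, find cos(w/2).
cos(w/2) = ±√((1 + cos w)/2); negative since w/2 ∈ QII, so cos(w/2) = -0.5447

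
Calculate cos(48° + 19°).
cos(48° + 19°) = cos 48° cos 19° - sin 48° sin 19° = 0.3907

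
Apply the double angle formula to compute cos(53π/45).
cos(53π/45) = 1 - 2sin²53π/90 = -0.848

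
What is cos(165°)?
cos(165°) = -(√6+√2)/4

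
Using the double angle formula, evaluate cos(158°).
cos(158°) = cos²79° - sin²79° = -0.9272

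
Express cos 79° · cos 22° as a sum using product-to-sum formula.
cos 79° cos 22° = (1/2)[cos(79°-22°) + cos(79°+22°)]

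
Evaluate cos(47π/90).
cos(47π/90) = -0.06976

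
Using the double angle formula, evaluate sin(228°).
sin(228°) = 2 sin 114° cos 114° = -0.7431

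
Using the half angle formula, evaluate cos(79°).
cos(79°) = √((1 + cos 158°)/2) = 0.1908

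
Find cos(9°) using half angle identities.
cos(9°) = √((1 + cos 18°)/2) = 0.9877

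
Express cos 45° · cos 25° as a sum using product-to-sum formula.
cos 45° cos 25° = (1/2)[cos(45°-25°) + cos(45°+25°)]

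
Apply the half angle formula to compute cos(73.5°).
cos(73.5°) = √((1 + cos 147°)/2) = 0.284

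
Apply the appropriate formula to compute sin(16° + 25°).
sin(16° + 25°) = sin 16° cos 25° + cos 16° sin 25° = 0.6561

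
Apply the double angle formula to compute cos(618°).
cos(618°) = 1 - 2sin²309° = -0.2079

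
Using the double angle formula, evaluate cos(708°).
cos(708°) = cos²354° - sin²354° = 0.9781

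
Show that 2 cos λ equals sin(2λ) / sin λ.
RHS = 2 sin λ cos λ / sin λ = 2 cos λ = LHS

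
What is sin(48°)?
sin(48°) = 0.7431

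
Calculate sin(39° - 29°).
sin(39° - 29°) = sin 39° cos 29° - cos 39° sin 29° = 0.1736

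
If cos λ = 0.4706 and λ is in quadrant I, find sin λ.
sin λ = 0.8823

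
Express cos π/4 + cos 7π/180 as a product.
cos π/4 + cos 7π/180 = 2 cos(13π/90) cos(19π/180)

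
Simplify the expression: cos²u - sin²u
cos²u - sin²u = cos(2u) (using Double angle)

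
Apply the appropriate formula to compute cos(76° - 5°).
cos(76° - 5°) = cos 76° cos 5° + sin 76° sin 5° = 0.3256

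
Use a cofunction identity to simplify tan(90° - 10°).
tan(90° - 10°) = cot(10°)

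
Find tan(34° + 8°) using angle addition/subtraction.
tan(34° + 8°) = (tan 34° + tan 8°)/(1 - tan 34° tan 8°) = 0.9004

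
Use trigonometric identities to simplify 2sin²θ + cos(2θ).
2sin²θ + cos(2θ) = 1 (using Double angle)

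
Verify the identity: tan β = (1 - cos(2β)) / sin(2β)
RHS = 2sin²β / (2 sin β cos β) = sin β/cos β = tan β = LHS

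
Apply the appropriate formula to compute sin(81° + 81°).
sin(81° + 81°) = sin 81° cos 81° + cos 81° sin 81° = 0.309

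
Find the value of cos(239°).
cos(239°) = -0.515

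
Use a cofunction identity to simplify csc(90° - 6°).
csc(90° - 6°) = sec(6°)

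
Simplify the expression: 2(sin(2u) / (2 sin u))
2(sin(2u) / (2 sin u)) = 2(cos u) (using Double angle)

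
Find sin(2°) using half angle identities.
sin(2°) = √((1 - cos 4°)/2) = 0.0349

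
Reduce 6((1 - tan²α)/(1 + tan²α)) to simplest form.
6((1 - tan²α)/(1 + tan²α)) = 6(cos(2α)) (using Double angle)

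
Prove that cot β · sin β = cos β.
LHS = (cos β/sin β) · sin β = cos β = RHS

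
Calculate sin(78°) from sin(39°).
sin(78°) = 2 sin 39° cos 39° = 0.9781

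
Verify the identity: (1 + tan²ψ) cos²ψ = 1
LHS = sec²ψ · cos²ψ = (1/cos²ψ) · cos²ψ = 1 = RHS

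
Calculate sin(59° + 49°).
sin(59° + 49°) = sin 59° cos 49° + cos 59° sin 49° = 0.9511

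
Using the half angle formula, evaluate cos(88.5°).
cos(88.5°) = √((1 + cos 177°)/2) = 0.02618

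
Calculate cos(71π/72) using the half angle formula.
cos(71π/72) = -√((1 + cos 71π/36)/2) = -0.999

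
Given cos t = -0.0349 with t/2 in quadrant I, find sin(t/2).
sin(t/2) = ±√((1 - cos t)/2); positive since t/2 ∈ QI, so sin(t/2) = 0.7193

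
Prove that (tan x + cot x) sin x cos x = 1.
LHS = (sin x/cos x + cos x/sin x) sin x cos x = ((sin²x + cos²x)/(sin x cos x)) · sin x cos x = sin²x + cos²x = 1 = RHS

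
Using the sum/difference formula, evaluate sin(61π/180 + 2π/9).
sin(61π/180 + 2π/9) = sin 61π/180 cos 2π/9 + cos 61π/180 sin 2π/9 = 0.9816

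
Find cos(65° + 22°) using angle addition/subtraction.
cos(65° + 22°) = cos 65° cos 22° - sin 65° sin 22° = 0.05234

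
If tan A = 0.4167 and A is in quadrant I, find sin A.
sin A = 0.3846 (using tan²A + 1 = sec²A)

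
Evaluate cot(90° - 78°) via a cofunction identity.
cot(90° - 78°) = tan(78°) = 4.705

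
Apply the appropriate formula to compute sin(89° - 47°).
sin(89° - 47°) = sin 89° cos 47° - cos 89° sin 47° = 0.6691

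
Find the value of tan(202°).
tan(202°) = 0.404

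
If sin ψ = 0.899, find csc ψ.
csc ψ = 1/sin ψ = 1.112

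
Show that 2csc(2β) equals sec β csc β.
LHS = 2/sin(2β) = 2/(2 sin β cos β) = 1/(sin β cos β) = (1/cos β)(1/sin β) = sec β csc β = RHS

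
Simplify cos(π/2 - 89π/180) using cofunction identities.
cos(π/2 - 89π/180) = sin(89π/180)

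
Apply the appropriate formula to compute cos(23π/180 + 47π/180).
cos(23π/180 + 47π/180) = cos 23π/180 cos 47π/180 - sin 23π/180 sin 47π/180 = 0.342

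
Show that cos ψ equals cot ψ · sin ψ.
RHS = (cos ψ/sin ψ) · sin ψ = cos ψ = LHS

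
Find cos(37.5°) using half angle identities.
cos(37.5°) = √((1 + cos 75°)/2) = 0.7934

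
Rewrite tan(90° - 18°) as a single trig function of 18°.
tan(90° - 18°) = cot(18°)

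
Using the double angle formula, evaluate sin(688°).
sin(688°) = 2 sin 344° cos 344° = -0.5299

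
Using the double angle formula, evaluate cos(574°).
cos(574°) = cos²287° - sin²287° = -0.829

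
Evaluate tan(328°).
tan(328°) = -0.6249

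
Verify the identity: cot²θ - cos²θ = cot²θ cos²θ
LHS = cos²θ/sin²θ - cos²θ = cos²θ(1/sin²θ - 1) = cos²θ · (1 - sin²θ)/sin²θ = cos²θ · cos²θ/sin²θ = cos²θ · cot²θ = RHS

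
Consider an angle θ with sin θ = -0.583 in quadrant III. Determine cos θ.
cos θ = ±√(1 - sin²θ) = -0.8125 (negative in QIII)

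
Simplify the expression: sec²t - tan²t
sec²t - tan²t = 1 (using Pythagorean identity)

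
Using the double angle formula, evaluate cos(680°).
cos(680°) = cos²340° - sin²340° = 0.766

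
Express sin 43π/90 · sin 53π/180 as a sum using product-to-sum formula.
sin 43π/90 sin 53π/180 = (1/2)[cos(43π/90-53π/180) - cos(43π/90+53π/180)]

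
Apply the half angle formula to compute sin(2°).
sin(2°) = √((1 - cos 4°)/2) = 0.0349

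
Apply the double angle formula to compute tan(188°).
tan(188°) = 2 tan 94° / (1 - tan²94°) = 0.1405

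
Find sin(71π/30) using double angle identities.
sin(71π/30) = 2 sin 71π/60 cos 71π/60 = 0.9135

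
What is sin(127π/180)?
sin(127π/180) = 0.7986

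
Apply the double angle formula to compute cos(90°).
cos(90°) = cos²45° - sin²45° = 0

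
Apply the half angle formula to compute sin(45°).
sin(45°) = √((1 - cos 90°)/2) = √2/2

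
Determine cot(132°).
cot(132°) = -0.9004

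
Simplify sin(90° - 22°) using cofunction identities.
sin(90° - 22°) = cos(22°)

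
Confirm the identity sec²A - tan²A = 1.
LHS = 1/cos²A - sin²A/cos²A = (1 - sin²A)/cos²A = cos²A/cos²A = 1 = RHS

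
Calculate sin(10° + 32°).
sin(10° + 32°) = sin 10° cos 32° + cos 10° sin 32° = 0.6691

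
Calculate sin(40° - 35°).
sin(40° - 35°) = sin 40° cos 35° - cos 40° sin 35° = 0.08716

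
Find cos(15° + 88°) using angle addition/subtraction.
cos(15° + 88°) = cos 15° cos 88° - sin 15° sin 88° = -0.225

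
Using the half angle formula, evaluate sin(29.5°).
sin(29.5°) = √((1 - cos 59°)/2) = 0.4924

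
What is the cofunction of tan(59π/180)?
tan(59π/180) = cot(π/2 - 59π/180) = cot(31π/180)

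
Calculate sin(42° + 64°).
sin(42° + 64°) = sin 42° cos 64° + cos 42° sin 64° = 0.9613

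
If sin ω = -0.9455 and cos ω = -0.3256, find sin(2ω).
sin(2ω) = 2 sin ω cos ω = 0.6157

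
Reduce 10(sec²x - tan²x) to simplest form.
10(sec²x - tan²x) = 10 (using Pythagorean identity)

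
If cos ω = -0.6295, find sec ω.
sec ω = 1/cos ω = -1.589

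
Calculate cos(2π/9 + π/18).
cos(2π/9 + π/18) = cos 2π/9 cos π/18 - sin 2π/9 sin π/18 = 0.6428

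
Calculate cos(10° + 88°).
cos(10° + 88°) = cos 10° cos 88° - sin 10° sin 88° = -0.1392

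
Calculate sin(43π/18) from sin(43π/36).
sin(43π/18) = 2 sin 43π/36 cos 43π/36 = 0.9397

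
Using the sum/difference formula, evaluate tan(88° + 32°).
tan(88° + 32°) = (tan 88° + tan 32°)/(1 - tan 88° tan 32°) = -√3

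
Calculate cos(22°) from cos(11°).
cos(22°) = cos²11° - sin²11° = 0.9272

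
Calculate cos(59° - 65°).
cos(59° - 65°) = cos 59° cos 65° + sin 59° sin 65° = 0.9945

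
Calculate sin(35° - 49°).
sin(35° - 49°) = sin 35° cos 49° - cos 35° sin 49° = -0.2419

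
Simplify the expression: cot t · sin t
cot t · sin t = cos t (using Quotient identity)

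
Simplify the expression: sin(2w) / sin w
sin(2w) / sin w = 2 cos w (using Double angle)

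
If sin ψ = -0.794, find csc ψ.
csc ψ = 1/sin ψ = -1.259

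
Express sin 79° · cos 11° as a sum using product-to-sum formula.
sin 79° cos 11° = (1/2)[sin(79°+11°) + sin(79°-11°)]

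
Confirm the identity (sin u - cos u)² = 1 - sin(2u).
LHS = sin²u - 2 sin u cos u + cos²u = (sin²u + cos²u) - 2 sin u cos u = 1 - sin(2u) = RHS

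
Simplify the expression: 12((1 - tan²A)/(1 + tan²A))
12((1 - tan²A)/(1 + tan²A)) = 12(cos(2A)) (using Double angle)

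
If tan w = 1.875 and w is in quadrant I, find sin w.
sin w = 0.8824 (using tan²w + 1 = sec²w)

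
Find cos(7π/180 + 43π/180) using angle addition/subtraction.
cos(7π/180 + 43π/180) = cos 7π/180 cos 43π/180 - sin 7π/180 sin 43π/180 = 0.6428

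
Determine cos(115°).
cos(115°) = -0.4226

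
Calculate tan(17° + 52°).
tan(17° + 52°) = (tan 17° + tan 52°)/(1 - tan 17° tan 52°) = 2.605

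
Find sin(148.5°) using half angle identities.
sin(148.5°) = √((1 - cos 297°)/2) = 0.5225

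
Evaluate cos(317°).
cos(317°) = 0.7314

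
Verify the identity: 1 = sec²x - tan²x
RHS = 1/cos²x - sin²x/cos²x = (1 - sin²x)/cos²x = cos²x/cos²x = 1 = LHS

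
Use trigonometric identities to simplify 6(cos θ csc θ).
6(cos θ csc θ) = 6(cot θ) (using Reciprocal + quotient)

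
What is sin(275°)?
sin(275°) = -0.9962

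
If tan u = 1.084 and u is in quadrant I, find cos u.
cos u = 0.6781 (using tan²u + 1 = sec²u)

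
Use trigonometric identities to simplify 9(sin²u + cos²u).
9(sin²u + cos²u) = 9 (using Pythagorean identity)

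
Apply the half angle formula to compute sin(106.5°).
sin(106.5°) = √((1 - cos 213°)/2) = 0.9588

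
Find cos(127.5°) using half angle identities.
cos(127.5°) = -√((1 + cos 255°)/2) = -0.6088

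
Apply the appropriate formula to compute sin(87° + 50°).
sin(87° + 50°) = sin 87° cos 50° + cos 87° sin 50° = 0.682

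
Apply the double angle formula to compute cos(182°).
cos(182°) = cos²91° - sin²91° = -0.9994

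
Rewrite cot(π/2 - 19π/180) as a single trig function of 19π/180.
cot(π/2 - 19π/180) = tan(19π/180)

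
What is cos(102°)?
cos(102°) = -0.2079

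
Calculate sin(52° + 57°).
sin(52° + 57°) = sin 52° cos 57° + cos 52° sin 57° = 0.9455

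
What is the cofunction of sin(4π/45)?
sin(4π/45) = cos(π/2 - 4π/45) = cos(37π/90)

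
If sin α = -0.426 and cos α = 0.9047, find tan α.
tan α = sin α / cos α = -0.4709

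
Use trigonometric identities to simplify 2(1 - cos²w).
2(1 - cos²w) = 2(sin²w) (using Pythagorean identity)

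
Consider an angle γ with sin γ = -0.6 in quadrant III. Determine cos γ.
cos γ = ±√(1 - sin²γ) = -0.8 (negative in QIII)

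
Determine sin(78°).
sin(78°) = 0.9781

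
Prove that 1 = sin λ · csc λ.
RHS = sin λ · (1/sin λ) = 1 = LHS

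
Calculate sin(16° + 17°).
sin(16° + 17°) = sin 16° cos 17° + cos 16° sin 17° = 0.5446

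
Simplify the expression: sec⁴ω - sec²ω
sec⁴ω - sec²ω = tan⁴ω + tan²ω (using Pythagorean)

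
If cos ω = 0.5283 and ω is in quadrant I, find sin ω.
sin ω = 0.8491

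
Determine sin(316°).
sin(316°) = -0.6947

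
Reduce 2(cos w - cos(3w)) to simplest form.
2(cos w - cos(3w)) = 2(2 sin(2w) sin w) (using Sum-to-product)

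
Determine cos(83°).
cos(83°) = 0.1219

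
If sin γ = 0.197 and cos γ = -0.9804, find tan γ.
tan γ = sin γ / cos γ = -0.2009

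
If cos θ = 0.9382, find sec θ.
sec θ = 1/cos θ = 1.066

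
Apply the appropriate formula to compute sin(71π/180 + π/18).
sin(71π/180 + π/18) = sin 71π/180 cos π/18 + cos 71π/180 sin π/18 = 0.9877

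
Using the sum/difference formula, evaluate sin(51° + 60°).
sin(51° + 60°) = sin 51° cos 60° + cos 51° sin 60° = 0.9336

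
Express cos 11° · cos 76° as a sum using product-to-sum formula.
cos 11° cos 76° = (1/2)[cos(11°-76°) + cos(11°+76°)]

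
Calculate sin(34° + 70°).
sin(34° + 70°) = sin 34° cos 70° + cos 34° sin 70° = 0.9703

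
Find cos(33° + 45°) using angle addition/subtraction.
cos(33° + 45°) = cos 33° cos 45° - sin 33° sin 45° = 0.2079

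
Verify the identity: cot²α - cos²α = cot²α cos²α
LHS = cos²α/sin²α - cos²α = cos²α(1/sin²α - 1) = cos²α · (1 - sin²α)/sin²α = cos²α · cos²α/sin²α = cos²α · cot²α = RHS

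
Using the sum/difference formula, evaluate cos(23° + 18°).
cos(23° + 18°) = cos 23° cos 18° - sin 23° sin 18° = 0.7547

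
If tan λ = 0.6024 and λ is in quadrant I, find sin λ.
sin λ = 0.516 (using tan²λ + 1 = sec²λ)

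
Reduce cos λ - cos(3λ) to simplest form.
cos λ - cos(3λ) = 2 sin(2λ) sin λ (using Sum-to-product)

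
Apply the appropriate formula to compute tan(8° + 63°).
tan(8° + 63°) = (tan 8° + tan 63°)/(1 - tan 8° tan 63°) = 2.904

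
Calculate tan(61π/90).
tan(61π/90) = -1.6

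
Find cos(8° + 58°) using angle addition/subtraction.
cos(8° + 58°) = cos 8° cos 58° - sin 8° sin 58° = 0.4067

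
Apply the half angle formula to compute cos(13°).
cos(13°) = √((1 + cos 26°)/2) = 0.9744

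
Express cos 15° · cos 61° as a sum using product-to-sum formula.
cos 15° cos 61° = (1/2)[cos(15°-61°) + cos(15°+61°)]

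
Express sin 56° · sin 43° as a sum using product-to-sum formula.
sin 56° sin 43° = (1/2)[cos(56°-43°) - cos(56°+43°)]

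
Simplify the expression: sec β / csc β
sec β / csc β = tan β (using Reciprocal identities)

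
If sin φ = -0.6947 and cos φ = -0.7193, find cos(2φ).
cos(2φ) = cos²φ - sin²φ = 0.03478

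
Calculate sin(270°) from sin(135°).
sin(270°) = 2 sin 135° cos 135° = -1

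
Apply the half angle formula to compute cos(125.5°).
cos(125.5°) = -√((1 + cos 251°)/2) = -0.5807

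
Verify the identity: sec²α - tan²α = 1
LHS = 1/cos²α - sin²α/cos²α = (1 - sin²α)/cos²α = cos²α/cos²α = 1 = RHS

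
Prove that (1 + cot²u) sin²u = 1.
LHS = csc²u · sin²u = (1/sin²u) · sin²u = 1 = RHS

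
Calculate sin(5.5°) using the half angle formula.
sin(5.5°) = √((1 - cos 11°)/2) = 0.09585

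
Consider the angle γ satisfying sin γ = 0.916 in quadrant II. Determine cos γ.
cos γ = ±√(1 - sin²γ) = -0.4012 (negative in QII)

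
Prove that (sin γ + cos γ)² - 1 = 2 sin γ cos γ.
LHS = sin²γ + 2 sin γ cos γ + cos²γ - 1 = (sin²γ + cos²γ) + 2 sin γ cos γ - 1 = 1 + 2 sin γ cos γ - 1 = 2 sin γ cos γ = RHS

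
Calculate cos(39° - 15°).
cos(39° - 15°) = cos 39° cos 15° + sin 39° sin 15° = 0.9135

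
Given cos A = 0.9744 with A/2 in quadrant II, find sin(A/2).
sin(A/2) = ±√((1 - cos A)/2); positive since A/2 ∈ QII, so sin(A/2) = 0.1131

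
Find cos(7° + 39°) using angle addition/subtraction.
cos(7° + 39°) = cos 7° cos 39° - sin 7° sin 39° = 0.6947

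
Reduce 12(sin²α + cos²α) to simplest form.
12(sin²α + cos²α) = 12 (using Pythagorean identity)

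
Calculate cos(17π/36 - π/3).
cos(17π/36 - π/3) = cos 17π/36 cos π/3 + sin 17π/36 sin π/3 = 0.9063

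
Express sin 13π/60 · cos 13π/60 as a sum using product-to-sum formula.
sin 13π/60 cos 13π/60 = (1/2)[sin(13π/60+13π/60) + sin(13π/60-13π/60)]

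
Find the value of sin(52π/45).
sin(52π/45) = -0.4695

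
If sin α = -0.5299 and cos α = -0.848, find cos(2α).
cos(2α) = cos²α - sin²α = 0.4383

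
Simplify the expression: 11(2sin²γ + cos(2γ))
11(2sin²γ + cos(2γ)) = 11 (using Double angle)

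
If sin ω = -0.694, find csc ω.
csc ω = 1/sin ω = -1.441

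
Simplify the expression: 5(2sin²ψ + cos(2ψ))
5(2sin²ψ + cos(2ψ)) = 5 (using Double angle)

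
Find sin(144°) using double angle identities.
sin(144°) = 2 sin 72° cos 72° = 0.5878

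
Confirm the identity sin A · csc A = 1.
LHS = sin A · (1/sin A) = 1 = RHS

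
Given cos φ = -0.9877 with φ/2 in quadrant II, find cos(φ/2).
cos(φ/2) = ±√((1 + cos φ)/2); negative since φ/2 ∈ QII, so cos(φ/2) = -0.07842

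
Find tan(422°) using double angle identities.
tan(422°) = 2 tan 211° / (1 - tan²211°) = 1.881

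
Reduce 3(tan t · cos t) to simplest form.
3(tan t · cos t) = 3(sin t) (using Quotient identity)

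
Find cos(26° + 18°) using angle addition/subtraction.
cos(26° + 18°) = cos 26° cos 18° - sin 26° sin 18° = 0.7193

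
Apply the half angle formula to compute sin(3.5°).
sin(3.5°) = √((1 - cos 7°)/2) = 0.06105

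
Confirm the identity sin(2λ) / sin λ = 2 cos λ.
LHS = 2 sin λ cos λ / sin λ = 2 cos λ = RHS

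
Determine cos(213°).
cos(213°) = -0.8387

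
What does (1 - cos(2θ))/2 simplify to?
(1 - cos(2θ))/2 = sin²θ (using Power reduction)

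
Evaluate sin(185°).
sin(185°) = -0.08716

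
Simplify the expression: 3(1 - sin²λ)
3(1 - sin²λ) = 3(cos²λ) (using Pythagorean identity)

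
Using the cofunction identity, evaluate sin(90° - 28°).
sin(90° - 28°) = cos(28°) = 0.8829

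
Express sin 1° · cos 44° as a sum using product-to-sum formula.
sin 1° cos 44° = (1/2)[sin(1°+44°) + sin(1°-44°)]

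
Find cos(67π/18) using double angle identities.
cos(67π/18) = 2cos²67π/36 - 1 = 0.6428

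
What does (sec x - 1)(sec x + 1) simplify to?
(sec x - 1)(sec x + 1) = tan²x (using Diff. of squares)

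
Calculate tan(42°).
tan(42°) = 0.9004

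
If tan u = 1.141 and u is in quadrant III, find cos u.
cos u = -0.6591 (using tan²u + 1 = sec²u)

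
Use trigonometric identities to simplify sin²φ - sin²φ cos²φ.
sin²φ - sin²φ cos²φ = sin⁴φ (using Factoring)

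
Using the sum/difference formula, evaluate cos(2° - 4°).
cos(2° - 4°) = cos 2° cos 4° + sin 2° sin 4° = 0.9994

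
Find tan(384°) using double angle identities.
tan(384°) = 2 tan 192° / (1 - tan²192°) = 0.4452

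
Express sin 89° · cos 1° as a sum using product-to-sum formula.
sin 89° cos 1° = (1/2)[sin(89°+1°) + sin(89°-1°)]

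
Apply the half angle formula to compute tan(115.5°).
tan(115.5°) = sin 231° / (1 + cos 231°) = -2.097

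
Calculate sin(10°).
sin(10°) = 0.1736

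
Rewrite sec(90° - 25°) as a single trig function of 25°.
sec(90° - 25°) = csc(25°)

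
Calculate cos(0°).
cos(0°) = 1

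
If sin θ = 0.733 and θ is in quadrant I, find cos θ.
cos θ = 0.6802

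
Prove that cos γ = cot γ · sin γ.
RHS = (cos γ/sin γ) · sin γ = cos γ = LHS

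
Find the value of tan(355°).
tan(355°) = -0.08749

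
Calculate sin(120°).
sin(120°) = √3/2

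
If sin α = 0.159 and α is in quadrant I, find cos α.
cos α = 0.9873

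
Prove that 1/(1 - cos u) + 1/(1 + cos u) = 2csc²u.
LHS = [(1 + cos u) + (1 - cos u)] / [(1 - cos u)(1 + cos u)] = 2/(1 - cos²u) = 2/sin²u = 2csc²u = RHS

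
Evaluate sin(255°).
sin(255°) = -(√6+√2)/4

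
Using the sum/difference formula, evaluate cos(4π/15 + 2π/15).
cos(4π/15 + 2π/15) = cos 4π/15 cos 2π/15 - sin 4π/15 sin 2π/15 = 0.309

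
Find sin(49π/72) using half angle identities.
sin(49π/72) = √((1 - cos 49π/36)/2) = 0.8434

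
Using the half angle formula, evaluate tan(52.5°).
tan(52.5°) = sin 105° / (1 + cos 105°) = 1.303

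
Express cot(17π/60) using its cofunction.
cot(17π/60) = tan(π/2 - 17π/60) = tan(13π/60)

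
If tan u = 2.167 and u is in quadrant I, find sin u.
sin u = 0.908 (using tan²u + 1 = sec²u)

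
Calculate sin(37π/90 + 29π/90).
sin(37π/90 + 29π/90) = sin 37π/90 cos 29π/90 + cos 37π/90 sin 29π/90 = 0.7431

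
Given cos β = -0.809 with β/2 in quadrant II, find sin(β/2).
sin(β/2) = ±√((1 - cos β)/2); positive since β/2 ∈ QII, so sin(β/2) = 0.9511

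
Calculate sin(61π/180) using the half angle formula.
sin(61π/180) = √((1 - cos 61π/90)/2) = 0.8746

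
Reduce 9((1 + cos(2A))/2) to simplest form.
9((1 + cos(2A))/2) = 9(cos²A) (using Power reduction)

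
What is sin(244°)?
sin(244°) = -0.8988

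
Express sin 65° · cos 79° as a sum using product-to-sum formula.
sin 65° cos 79° = (1/2)[sin(65°+79°) + sin(65°-79°)]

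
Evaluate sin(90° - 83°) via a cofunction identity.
sin(90° - 83°) = cos(83°) = 0.1219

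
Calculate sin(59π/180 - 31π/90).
sin(59π/180 - 31π/90) = sin 59π/180 cos 31π/90 - cos 59π/180 sin 31π/90 = -0.05234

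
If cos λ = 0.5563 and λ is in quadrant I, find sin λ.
sin λ = 0.831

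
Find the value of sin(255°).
sin(255°) = -(√6+√2)/4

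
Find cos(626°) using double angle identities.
cos(626°) = 1 - 2sin²313° = -0.06976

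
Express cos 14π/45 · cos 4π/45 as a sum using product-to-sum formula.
cos 14π/45 cos 4π/45 = (1/2)[cos(14π/45-4π/45) + cos(14π/45+4π/45)]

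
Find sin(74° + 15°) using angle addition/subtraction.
sin(74° + 15°) = sin 74° cos 15° + cos 74° sin 15° = 0.9998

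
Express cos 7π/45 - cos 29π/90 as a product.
cos 7π/45 - cos 29π/90 = -2 sin(43π/180) sin(-π/12)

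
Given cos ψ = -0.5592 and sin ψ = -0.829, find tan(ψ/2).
tan(ψ/2) = sin ψ / (1 + cos ψ) = -1.881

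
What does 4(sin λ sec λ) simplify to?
4(sin λ sec λ) = 4(tan λ) (using Reciprocal + quotient)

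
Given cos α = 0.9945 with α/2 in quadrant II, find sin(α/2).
sin(α/2) = ±√((1 - cos α)/2); positive since α/2 ∈ QII, so sin(α/2) = 0.05244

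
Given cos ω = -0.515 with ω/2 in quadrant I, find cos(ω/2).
cos(ω/2) = ±√((1 + cos ω)/2); positive since ω/2 ∈ QI, so cos(ω/2) = 0.4924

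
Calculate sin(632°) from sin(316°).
sin(632°) = 2 sin 316° cos 316° = -0.9994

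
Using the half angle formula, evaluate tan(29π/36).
tan(29π/36) = sin 29π/18 / (1 + cos 29π/18) = -0.7002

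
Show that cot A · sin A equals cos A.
LHS = (cos A/sin A) · sin A = cos A = RHS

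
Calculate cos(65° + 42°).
cos(65° + 42°) = cos 65° cos 42° - sin 65° sin 42° = -0.2924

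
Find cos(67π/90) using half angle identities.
cos(67π/90) = -√((1 + cos 67π/45)/2) = -0.6947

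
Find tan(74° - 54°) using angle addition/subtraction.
tan(74° - 54°) = (tan 74° - tan 54°)/(1 + tan 74° tan 54°) = 0.364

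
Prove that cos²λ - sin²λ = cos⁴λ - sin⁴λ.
RHS = (cos²λ - sin²λ)(cos²λ + sin²λ) = (cos²λ - sin²λ) · 1 = cos²λ - sin²λ = LHS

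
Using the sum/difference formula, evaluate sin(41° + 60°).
sin(41° + 60°) = sin 41° cos 60° + cos 41° sin 60° = 0.9816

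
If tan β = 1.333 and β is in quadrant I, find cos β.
cos β = 0.6001 (using tan²β + 1 = sec²β)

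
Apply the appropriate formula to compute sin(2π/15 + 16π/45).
sin(2π/15 + 16π/45) = sin 2π/15 cos 16π/45 + cos 2π/15 sin 16π/45 = 0.9994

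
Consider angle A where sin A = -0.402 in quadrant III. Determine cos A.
cos A = ±√(1 - sin²A) = -0.9156 (negative in QIII)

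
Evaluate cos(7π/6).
cos(7π/6) = -√3/2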